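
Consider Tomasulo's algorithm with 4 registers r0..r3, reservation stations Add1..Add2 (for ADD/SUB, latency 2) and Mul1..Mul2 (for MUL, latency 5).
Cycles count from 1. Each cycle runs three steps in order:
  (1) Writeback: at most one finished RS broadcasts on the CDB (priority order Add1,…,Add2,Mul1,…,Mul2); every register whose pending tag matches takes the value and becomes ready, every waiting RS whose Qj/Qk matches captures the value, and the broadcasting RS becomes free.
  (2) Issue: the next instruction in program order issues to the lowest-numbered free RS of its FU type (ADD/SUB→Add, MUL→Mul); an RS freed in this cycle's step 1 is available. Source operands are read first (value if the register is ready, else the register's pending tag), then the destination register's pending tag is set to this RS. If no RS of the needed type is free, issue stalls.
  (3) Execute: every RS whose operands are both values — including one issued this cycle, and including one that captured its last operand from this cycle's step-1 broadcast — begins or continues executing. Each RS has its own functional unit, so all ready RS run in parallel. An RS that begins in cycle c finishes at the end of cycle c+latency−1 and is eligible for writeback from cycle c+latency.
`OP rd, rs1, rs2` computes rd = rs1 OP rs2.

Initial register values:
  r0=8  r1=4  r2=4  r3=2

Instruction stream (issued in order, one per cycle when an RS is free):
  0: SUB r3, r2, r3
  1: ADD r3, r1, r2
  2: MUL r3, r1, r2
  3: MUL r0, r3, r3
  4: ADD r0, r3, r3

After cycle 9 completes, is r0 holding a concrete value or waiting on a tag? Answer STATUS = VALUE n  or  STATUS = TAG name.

cycle 1: issue SUB r3<-Add1 // r0:8,r1:4,r2:4,r3:Add1
cycle 2: issue ADD r3<-Add2 // r0:8,r1:4,r2:4,r3:Add2
cycle 3: CDB Add1=2; issue MUL r3<-Mul1 // r0:8,r1:4,r2:4,r3:Mul1
cycle 4: CDB Add2=8; issue MUL r0<-Mul2 // r0:Mul2,r1:4,r2:4,r3:Mul1
cycle 5: issue ADD r0<-Add1 // r0:Add1,r1:4,r2:4,r3:Mul1
cycle 6: - // r0:Add1,r1:4,r2:4,r3:Mul1
cycle 7: - // r0:Add1,r1:4,r2:4,r3:Mul1
cycle 8: CDB Mul1=16 // r0:Add1,r1:4,r2:4,r3:16
cycle 9: - // r0:Add1,r1:4,r2:4,r3:16

STATUS = TAG Add1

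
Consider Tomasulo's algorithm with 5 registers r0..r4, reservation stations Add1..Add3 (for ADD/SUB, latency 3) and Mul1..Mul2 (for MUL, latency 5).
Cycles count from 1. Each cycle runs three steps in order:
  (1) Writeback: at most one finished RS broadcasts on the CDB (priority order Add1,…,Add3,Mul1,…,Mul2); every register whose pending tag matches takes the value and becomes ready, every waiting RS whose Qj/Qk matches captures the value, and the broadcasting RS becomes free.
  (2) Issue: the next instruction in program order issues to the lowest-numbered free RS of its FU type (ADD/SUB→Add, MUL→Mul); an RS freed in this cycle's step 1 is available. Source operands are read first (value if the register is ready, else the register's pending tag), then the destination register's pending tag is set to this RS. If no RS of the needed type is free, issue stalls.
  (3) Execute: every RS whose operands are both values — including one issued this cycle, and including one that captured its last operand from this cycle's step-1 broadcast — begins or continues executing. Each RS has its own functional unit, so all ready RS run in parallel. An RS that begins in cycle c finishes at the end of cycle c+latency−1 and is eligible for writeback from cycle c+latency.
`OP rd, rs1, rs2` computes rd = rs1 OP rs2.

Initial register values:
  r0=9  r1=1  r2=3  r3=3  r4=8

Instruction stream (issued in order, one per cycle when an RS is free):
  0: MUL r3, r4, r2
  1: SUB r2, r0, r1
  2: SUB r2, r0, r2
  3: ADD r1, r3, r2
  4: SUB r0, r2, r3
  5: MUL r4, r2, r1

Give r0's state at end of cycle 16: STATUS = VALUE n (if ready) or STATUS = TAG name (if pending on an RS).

STATUS = VALUE -23

c1: issue MUL r3<-Mul1 | r0:9,r1:1,r2:3,r3:Mul1,r4:8
c2: issue SUB r2<-Add1 | r0:9,r1:1,r2:Add1,r3:Mul1,r4:8
c3: issue SUB r2<-Add2 | r0:9,r1:1,r2:Add2,r3:Mul1,r4:8
c4: issue ADD r1<-Add3 | r0:9,r1:Add3,r2:Add2,r3:Mul1,r4:8
c5: CDB Add1=8; issue SUB r0<-Add1 | r0:Add1,r1:Add3,r2:Add2,r3:Mul1,r4:8
c6: CDB Mul1=24; issue MUL r4<-Mul1 | r0:Add1,r1:Add3,r2:Add2,r3:24,r4:Mul1
c7: - | r0:Add1,r1:Add3,r2:Add2,r3:24,r4:Mul1
c8: CDB Add2=1 | r0:Add1,r1:Add3,r2:1,r3:24,r4:Mul1
c9: - | r0:Add1,r1:Add3,r2:1,r3:24,r4:Mul1
c10: - | r0:Add1,r1:Add3,r2:1,r3:24,r4:Mul1
c11: CDB Add1=-23 | r0:-23,r1:Add3,r2:1,r3:24,r4:Mul1
c12: CDB Add3=25 | r0:-23,r1:25,r2:1,r3:24,r4:Mul1
c13: - | r0:-23,r1:25,r2:1,r3:24,r4:Mul1
c14: - | r0:-23,r1:25,r2:1,r3:24,r4:Mul1
c15: - | r0:-23,r1:25,r2:1,r3:24,r4:Mul1
c16: - | r0:-23,r1:25,r2:1,r3:24,r4:Mul1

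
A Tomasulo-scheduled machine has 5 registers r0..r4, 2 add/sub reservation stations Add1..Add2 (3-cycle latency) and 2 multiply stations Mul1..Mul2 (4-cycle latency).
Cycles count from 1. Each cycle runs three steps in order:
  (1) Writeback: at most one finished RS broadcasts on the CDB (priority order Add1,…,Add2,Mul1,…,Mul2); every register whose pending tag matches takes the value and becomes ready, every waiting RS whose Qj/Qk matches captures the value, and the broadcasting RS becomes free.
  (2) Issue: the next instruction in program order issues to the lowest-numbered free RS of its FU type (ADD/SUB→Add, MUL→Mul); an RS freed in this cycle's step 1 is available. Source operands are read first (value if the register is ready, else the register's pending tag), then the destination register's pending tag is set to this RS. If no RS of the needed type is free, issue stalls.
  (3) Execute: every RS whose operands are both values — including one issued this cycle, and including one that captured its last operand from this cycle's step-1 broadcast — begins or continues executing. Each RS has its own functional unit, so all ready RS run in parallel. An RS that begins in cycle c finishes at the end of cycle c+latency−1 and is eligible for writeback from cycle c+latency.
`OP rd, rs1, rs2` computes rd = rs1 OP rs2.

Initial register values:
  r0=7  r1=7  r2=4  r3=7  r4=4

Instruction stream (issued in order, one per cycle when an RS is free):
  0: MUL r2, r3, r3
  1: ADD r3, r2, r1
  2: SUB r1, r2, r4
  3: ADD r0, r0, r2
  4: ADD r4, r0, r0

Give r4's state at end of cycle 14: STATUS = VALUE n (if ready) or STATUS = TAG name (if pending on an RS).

STATUS = VALUE 112

cycle 1: issue MUL r2<-Mul1 // r0:7,r1:7,r2:Mul1,r3:7,r4:4
cycle 2: issue ADD r3<-Add1 // r0:7,r1:7,r2:Mul1,r3:Add1,r4:4
cycle 3: issue SUB r1<-Add2 // r0:7,r1:Add2,r2:Mul1,r3:Add1,r4:4
cycle 4: stall // r0:7,r1:Add2,r2:Mul1,r3:Add1,r4:4
cycle 5: CDB Mul1=49; stall // r0:7,r1:Add2,r2:49,r3:Add1,r4:4
cycle 6: stall // r0:7,r1:Add2,r2:49,r3:Add1,r4:4
cycle 7: stall // r0:7,r1:Add2,r2:49,r3:Add1,r4:4
cycle 8: CDB Add1=56; issue ADD r0<-Add1 // r0:Add1,r1:Add2,r2:49,r3:56,r4:4
cycle 9: CDB Add2=45; issue ADD r4<-Add2 // r0:Add1,r1:45,r2:49,r3:56,r4:Add2
cycle 10: - // r0:Add1,r1:45,r2:49,r3:56,r4:Add2
cycle 11: CDB Add1=56 // r0:56,r1:45,r2:49,r3:56,r4:Add2
cycle 12: - // r0:56,r1:45,r2:49,r3:56,r4:Add2
cycle 13: - // r0:56,r1:45,r2:49,r3:56,r4:Add2
cycle 14: CDB Add2=112 // r0:56,r1:45,r2:49,r3:56,r4:112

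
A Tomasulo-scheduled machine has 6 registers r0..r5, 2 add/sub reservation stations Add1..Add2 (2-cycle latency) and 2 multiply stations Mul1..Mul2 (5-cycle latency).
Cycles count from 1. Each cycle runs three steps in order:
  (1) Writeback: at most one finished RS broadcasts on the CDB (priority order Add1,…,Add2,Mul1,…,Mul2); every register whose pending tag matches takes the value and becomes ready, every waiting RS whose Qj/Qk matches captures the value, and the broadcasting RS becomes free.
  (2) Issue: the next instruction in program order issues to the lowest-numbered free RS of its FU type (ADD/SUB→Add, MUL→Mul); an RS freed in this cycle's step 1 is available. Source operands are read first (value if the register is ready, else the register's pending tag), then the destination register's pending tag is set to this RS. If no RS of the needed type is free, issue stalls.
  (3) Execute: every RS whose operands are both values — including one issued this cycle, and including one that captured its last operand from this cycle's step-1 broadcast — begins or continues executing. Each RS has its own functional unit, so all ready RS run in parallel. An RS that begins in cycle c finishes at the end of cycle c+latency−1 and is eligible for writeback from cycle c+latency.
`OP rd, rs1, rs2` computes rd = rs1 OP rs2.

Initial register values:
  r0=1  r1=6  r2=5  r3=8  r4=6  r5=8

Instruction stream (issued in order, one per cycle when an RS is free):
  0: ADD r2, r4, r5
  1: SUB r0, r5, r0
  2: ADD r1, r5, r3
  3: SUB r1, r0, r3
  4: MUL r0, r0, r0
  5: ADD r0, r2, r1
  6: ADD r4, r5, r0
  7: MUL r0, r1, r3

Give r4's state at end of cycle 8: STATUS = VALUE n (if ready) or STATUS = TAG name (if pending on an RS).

STATUS = TAG Add2

cycle 1: issue ADD r2<-Add1 // r0:1,r1:6,r2:Add1,r3:8,r4:6,r5:8
cycle 2: issue SUB r0<-Add2 // r0:Add2,r1:6,r2:Add1,r3:8,r4:6,r5:8
cycle 3: CDB Add1=14; issue ADD r1<-Add1 // r0:Add2,r1:Add1,r2:14,r3:8,r4:6,r5:8
cycle 4: CDB Add2=7; issue SUB r1<-Add2 // r0:7,r1:Add2,r2:14,r3:8,r4:6,r5:8
cycle 5: CDB Add1=16; issue MUL r0<-Mul1 // r0:Mul1,r1:Add2,r2:14,r3:8,r4:6,r5:8
cycle 6: CDB Add2=-1; issue ADD r0<-Add1 // r0:Add1,r1:-1,r2:14,r3:8,r4:6,r5:8
cycle 7: issue ADD r4<-Add2 // r0:Add1,r1:-1,r2:14,r3:8,r4:Add2,r5:8
cycle 8: CDB Add1=13; issue MUL r0<-Mul2 // r0:Mul2,r1:-1,r2:14,r3:8,r4:Add2,r5:8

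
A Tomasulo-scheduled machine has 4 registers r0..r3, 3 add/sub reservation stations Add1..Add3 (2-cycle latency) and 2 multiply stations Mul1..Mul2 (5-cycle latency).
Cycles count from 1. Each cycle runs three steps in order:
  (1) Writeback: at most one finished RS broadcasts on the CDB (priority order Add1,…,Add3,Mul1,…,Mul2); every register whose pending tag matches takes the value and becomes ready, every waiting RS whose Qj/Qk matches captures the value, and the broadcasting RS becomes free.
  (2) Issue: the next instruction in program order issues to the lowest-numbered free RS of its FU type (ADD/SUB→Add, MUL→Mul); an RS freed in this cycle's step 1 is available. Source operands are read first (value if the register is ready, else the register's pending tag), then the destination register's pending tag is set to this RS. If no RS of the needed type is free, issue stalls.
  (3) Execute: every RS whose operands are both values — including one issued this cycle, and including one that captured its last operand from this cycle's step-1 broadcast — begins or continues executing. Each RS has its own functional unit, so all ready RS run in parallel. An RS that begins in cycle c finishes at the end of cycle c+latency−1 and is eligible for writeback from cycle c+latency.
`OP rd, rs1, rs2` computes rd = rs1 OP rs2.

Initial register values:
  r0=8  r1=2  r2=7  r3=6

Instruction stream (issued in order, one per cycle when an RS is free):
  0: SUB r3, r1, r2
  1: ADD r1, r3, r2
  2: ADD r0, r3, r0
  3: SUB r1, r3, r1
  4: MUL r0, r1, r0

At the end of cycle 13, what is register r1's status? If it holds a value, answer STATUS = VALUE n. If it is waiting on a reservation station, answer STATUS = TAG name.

cycle 1: issue SUB r3<-Add1 // r0:8,r1:2,r2:7,r3:Add1
cycle 2: issue ADD r1<-Add2 // r0:8,r1:Add2,r2:7,r3:Add1
cycle 3: CDB Add1=-5; issue ADD r0<-Add1 // r0:Add1,r1:Add2,r2:7,r3:-5
cycle 4: issue SUB r1<-Add3 // r0:Add1,r1:Add3,r2:7,r3:-5
cycle 5: CDB Add1=3; issue MUL r0<-Mul1 // r0:Mul1,r1:Add3,r2:7,r3:-5
cycle 6: CDB Add2=2 // r0:Mul1,r1:Add3,r2:7,r3:-5
cycle 7: - // r0:Mul1,r1:Add3,r2:7,r3:-5
cycle 8: CDB Add3=-7 // r0:Mul1,r1:-7,r2:7,r3:-5
cycle 9: - // r0:Mul1,r1:-7,r2:7,r3:-5
cycle 10: - // r0:Mul1,r1:-7,r2:7,r3:-5
cycle 11: - // r0:Mul1,r1:-7,r2:7,r3:-5
cycle 12: - // r0:Mul1,r1:-7,r2:7,r3:-5
cycle 13: CDB Mul1=-21 // r0:-21,r1:-7,r2:7,r3:-5

STATUS = VALUE -7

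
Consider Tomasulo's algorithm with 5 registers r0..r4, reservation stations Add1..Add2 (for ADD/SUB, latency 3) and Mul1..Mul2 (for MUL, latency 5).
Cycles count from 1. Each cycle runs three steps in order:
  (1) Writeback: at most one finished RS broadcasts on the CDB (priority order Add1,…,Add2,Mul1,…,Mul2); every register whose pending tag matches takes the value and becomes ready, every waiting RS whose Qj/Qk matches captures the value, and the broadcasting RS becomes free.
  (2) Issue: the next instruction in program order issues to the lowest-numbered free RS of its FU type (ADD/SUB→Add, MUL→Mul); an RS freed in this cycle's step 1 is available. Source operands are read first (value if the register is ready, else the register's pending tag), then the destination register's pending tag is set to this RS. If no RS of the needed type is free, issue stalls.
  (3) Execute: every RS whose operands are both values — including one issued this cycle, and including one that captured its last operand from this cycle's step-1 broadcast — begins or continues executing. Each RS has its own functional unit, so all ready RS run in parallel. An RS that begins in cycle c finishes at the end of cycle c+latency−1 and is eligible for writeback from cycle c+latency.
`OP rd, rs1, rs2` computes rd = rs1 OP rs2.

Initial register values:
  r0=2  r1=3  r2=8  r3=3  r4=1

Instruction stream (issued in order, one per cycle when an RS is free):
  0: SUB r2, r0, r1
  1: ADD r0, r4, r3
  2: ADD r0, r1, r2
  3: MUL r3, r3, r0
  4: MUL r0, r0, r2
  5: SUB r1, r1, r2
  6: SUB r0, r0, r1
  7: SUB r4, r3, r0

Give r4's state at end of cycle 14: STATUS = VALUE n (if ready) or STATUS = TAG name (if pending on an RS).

c1: issue SUB r2<-Add1 | r0:2,r1:3,r2:Add1,r3:3,r4:1
c2: issue ADD r0<-Add2 | r0:Add2,r1:3,r2:Add1,r3:3,r4:1
c3: stall | r0:Add2,r1:3,r2:Add1,r3:3,r4:1
c4: CDB Add1=-1; issue ADD r0<-Add1 | r0:Add1,r1:3,r2:-1,r3:3,r4:1
c5: CDB Add2=4; issue MUL r3<-Mul1 | r0:Add1,r1:3,r2:-1,r3:Mul1,r4:1
c6: issue MUL r0<-Mul2 | r0:Mul2,r1:3,r2:-1,r3:Mul1,r4:1
c7: CDB Add1=2; issue SUB r1<-Add1 | r0:Mul2,r1:Add1,r2:-1,r3:Mul1,r4:1
c8: issue SUB r0<-Add2 | r0:Add2,r1:Add1,r2:-1,r3:Mul1,r4:1
c9: stall | r0:Add2,r1:Add1,r2:-1,r3:Mul1,r4:1
c10: CDB Add1=4; issue SUB r4<-Add1 | r0:Add2,r1:4,r2:-1,r3:Mul1,r4:Add1
c11: - | r0:Add2,r1:4,r2:-1,r3:Mul1,r4:Add1
c12: CDB Mul1=6 | r0:Add2,r1:4,r2:-1,r3:6,r4:Add1
c13: CDB Mul2=-2 | r0:Add2,r1:4,r2:-1,r3:6,r4:Add1
c14: - | r0:Add2,r1:4,r2:-1,r3:6,r4:Add1

STATUS = TAG Add1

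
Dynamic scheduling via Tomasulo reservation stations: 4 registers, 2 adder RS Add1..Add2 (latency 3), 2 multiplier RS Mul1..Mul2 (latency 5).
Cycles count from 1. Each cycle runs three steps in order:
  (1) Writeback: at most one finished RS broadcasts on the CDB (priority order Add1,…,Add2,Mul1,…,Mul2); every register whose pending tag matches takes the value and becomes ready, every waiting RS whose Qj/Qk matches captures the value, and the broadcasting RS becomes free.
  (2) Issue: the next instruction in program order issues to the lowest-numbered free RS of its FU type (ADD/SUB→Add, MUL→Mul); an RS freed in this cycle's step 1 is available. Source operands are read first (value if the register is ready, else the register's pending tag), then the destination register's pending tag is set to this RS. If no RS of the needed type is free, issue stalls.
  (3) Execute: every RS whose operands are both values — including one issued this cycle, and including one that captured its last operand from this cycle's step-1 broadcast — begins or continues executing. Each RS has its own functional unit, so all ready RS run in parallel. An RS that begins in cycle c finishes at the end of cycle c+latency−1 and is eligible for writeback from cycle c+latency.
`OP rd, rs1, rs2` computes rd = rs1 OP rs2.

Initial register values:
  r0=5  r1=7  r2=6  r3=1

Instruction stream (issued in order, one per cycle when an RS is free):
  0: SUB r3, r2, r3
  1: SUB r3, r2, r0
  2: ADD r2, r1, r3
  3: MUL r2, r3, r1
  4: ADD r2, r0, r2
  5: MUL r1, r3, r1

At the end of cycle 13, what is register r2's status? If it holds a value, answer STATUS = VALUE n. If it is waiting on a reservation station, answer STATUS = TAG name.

cycle 1: issue SUB r3<-Add1 // r0:5,r1:7,r2:6,r3:Add1
cycle 2: issue SUB r3<-Add2 // r0:5,r1:7,r2:6,r3:Add2
cycle 3: stall // r0:5,r1:7,r2:6,r3:Add2
cycle 4: CDB Add1=5; issue ADD r2<-Add1 // r0:5,r1:7,r2:Add1,r3:Add2
cycle 5: CDB Add2=1; issue MUL r2<-Mul1 // r0:5,r1:7,r2:Mul1,r3:1
cycle 6: issue ADD r2<-Add2 // r0:5,r1:7,r2:Add2,r3:1
cycle 7: issue MUL r1<-Mul2 // r0:5,r1:Mul2,r2:Add2,r3:1
cycle 8: CDB Add1=8 // r0:5,r1:Mul2,r2:Add2,r3:1
cycle 9: - // r0:5,r1:Mul2,r2:Add2,r3:1
cycle 10: CDB Mul1=7 // r0:5,r1:Mul2,r2:Add2,r3:1
cycle 11: - // r0:5,r1:Mul2,r2:Add2,r3:1
cycle 12: CDB Mul2=7 // r0:5,r1:7,r2:Add2,r3:1
cycle 13: CDB Add2=12 // r0:5,r1:7,r2:12,r3:1

STATUS = VALUE 12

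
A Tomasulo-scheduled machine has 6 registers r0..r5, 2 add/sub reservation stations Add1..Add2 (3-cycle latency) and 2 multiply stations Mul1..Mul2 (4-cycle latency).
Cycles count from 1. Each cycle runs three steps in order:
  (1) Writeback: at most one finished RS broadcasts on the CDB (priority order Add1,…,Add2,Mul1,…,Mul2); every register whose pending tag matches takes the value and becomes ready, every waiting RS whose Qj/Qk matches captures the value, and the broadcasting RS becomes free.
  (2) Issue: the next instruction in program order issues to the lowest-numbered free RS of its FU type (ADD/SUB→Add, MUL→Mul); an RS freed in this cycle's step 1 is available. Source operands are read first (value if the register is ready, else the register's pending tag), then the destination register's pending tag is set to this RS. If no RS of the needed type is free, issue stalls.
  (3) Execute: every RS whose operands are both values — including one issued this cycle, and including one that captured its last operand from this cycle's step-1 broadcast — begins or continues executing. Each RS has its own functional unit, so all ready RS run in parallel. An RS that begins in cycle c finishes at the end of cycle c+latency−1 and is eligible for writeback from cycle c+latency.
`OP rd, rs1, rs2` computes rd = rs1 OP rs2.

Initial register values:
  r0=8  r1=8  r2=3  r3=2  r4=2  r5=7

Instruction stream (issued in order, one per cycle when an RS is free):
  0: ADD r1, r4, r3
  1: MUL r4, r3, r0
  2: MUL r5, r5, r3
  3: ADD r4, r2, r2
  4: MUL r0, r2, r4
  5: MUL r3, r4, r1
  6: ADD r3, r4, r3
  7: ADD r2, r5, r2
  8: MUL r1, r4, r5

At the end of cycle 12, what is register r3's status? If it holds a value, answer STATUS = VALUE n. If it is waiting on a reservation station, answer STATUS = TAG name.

STATUS = TAG Add1

c1: issue ADD r1<-Add1 | r0:8,r1:Add1,r2:3,r3:2,r4:2,r5:7
c2: issue MUL r4<-Mul1 | r0:8,r1:Add1,r2:3,r3:2,r4:Mul1,r5:7
c3: issue MUL r5<-Mul2 | r0:8,r1:Add1,r2:3,r3:2,r4:Mul1,r5:Mul2
c4: CDB Add1=4; issue ADD r4<-Add1 | r0:8,r1:4,r2:3,r3:2,r4:Add1,r5:Mul2
c5: stall | r0:8,r1:4,r2:3,r3:2,r4:Add1,r5:Mul2
c6: CDB Mul1=16; issue MUL r0<-Mul1 | r0:Mul1,r1:4,r2:3,r3:2,r4:Add1,r5:Mul2
c7: CDB Add1=6; stall | r0:Mul1,r1:4,r2:3,r3:2,r4:6,r5:Mul2
c8: CDB Mul2=14; issue MUL r3<-Mul2 | r0:Mul1,r1:4,r2:3,r3:Mul2,r4:6,r5:14
c9: issue ADD r3<-Add1 | r0:Mul1,r1:4,r2:3,r3:Add1,r4:6,r5:14
c10: issue ADD r2<-Add2 | r0:Mul1,r1:4,r2:Add2,r3:Add1,r4:6,r5:14
c11: CDB Mul1=18; issue MUL r1<-Mul1 | r0:18,r1:Mul1,r2:Add2,r3:Add1,r4:6,r5:14
c12: CDB Mul2=24 | r0:18,r1:Mul1,r2:Add2,r3:Add1,r4:6,r5:14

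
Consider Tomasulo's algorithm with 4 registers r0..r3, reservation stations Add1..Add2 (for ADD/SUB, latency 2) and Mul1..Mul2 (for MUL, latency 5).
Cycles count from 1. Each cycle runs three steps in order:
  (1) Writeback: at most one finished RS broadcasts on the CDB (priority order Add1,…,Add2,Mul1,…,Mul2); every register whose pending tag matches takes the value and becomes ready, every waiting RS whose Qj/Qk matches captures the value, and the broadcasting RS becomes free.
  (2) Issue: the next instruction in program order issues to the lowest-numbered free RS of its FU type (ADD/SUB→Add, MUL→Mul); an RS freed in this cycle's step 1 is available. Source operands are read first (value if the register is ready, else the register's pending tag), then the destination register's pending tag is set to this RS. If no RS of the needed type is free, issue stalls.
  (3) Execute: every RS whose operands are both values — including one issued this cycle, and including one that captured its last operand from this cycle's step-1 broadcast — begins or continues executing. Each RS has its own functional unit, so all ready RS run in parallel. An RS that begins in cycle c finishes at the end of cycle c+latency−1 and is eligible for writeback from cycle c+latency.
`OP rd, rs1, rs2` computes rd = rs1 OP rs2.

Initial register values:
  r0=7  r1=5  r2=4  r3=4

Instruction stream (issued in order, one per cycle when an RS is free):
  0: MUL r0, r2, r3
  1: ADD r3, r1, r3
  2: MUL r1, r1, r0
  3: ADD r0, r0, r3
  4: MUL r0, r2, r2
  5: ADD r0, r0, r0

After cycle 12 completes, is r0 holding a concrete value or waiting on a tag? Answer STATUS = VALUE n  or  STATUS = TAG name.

STATUS = TAG Add2

  c1: issue MUL r0<-Mul1  regs: r0:Mul1,r1:5,r2:4,r3:4
  c2: issue ADD r3<-Add1  regs: r0:Mul1,r1:5,r2:4,r3:Add1
  c3: issue MUL r1<-Mul2  regs: r0:Mul1,r1:Mul2,r2:4,r3:Add1
  c4: CDB Add1=9; issue ADD r0<-Add1  regs: r0:Add1,r1:Mul2,r2:4,r3:9
  c5: stall  regs: r0:Add1,r1:Mul2,r2:4,r3:9
  c6: CDB Mul1=16; issue MUL r0<-Mul1  regs: r0:Mul1,r1:Mul2,r2:4,r3:9
  c7: issue ADD r0<-Add2  regs: r0:Add2,r1:Mul2,r2:4,r3:9
  c8: CDB Add1=25  regs: r0:Add2,r1:Mul2,r2:4,r3:9
  c9: -  regs: r0:Add2,r1:Mul2,r2:4,r3:9
  c10: -  regs: r0:Add2,r1:Mul2,r2:4,r3:9
  c11: CDB Mul1=16  regs: r0:Add2,r1:Mul2,r2:4,r3:9
  c12: CDB Mul2=80  regs: r0:Add2,r1:80,r2:4,r3:9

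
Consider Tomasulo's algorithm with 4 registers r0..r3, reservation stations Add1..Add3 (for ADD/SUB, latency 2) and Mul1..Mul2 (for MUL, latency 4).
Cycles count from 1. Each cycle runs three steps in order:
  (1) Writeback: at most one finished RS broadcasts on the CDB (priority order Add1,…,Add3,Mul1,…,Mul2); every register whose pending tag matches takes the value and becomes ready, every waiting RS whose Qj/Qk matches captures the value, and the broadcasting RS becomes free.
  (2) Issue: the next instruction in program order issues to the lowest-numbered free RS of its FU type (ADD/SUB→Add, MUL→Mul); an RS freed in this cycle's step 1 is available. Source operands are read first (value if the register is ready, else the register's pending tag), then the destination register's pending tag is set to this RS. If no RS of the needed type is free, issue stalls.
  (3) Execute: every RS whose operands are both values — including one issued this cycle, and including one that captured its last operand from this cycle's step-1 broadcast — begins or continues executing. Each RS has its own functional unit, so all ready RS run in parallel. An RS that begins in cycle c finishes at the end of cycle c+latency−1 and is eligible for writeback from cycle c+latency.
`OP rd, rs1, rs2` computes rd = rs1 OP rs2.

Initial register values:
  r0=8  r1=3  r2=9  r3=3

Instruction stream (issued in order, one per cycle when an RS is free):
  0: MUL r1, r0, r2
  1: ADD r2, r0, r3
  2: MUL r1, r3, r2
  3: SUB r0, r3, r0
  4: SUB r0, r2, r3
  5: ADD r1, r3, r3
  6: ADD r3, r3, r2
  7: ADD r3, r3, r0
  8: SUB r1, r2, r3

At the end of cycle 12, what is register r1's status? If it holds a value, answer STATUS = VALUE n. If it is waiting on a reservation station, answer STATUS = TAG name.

STATUS = TAG Add2

  c1: issue MUL r1<-Mul1  regs: r0:8,r1:Mul1,r2:9,r3:3
  c2: issue ADD r2<-Add1  regs: r0:8,r1:Mul1,r2:Add1,r3:3
  c3: issue MUL r1<-Mul2  regs: r0:8,r1:Mul2,r2:Add1,r3:3
  c4: CDB Add1=11; issue SUB r0<-Add1  regs: r0:Add1,r1:Mul2,r2:11,r3:3
  c5: CDB Mul1=72; issue SUB r0<-Add2  regs: r0:Add2,r1:Mul2,r2:11,r3:3
  c6: CDB Add1=-5; issue ADD r1<-Add1  regs: r0:Add2,r1:Add1,r2:11,r3:3
  c7: CDB Add2=8; issue ADD r3<-Add2  regs: r0:8,r1:Add1,r2:11,r3:Add2
  c8: CDB Add1=6; issue ADD r3<-Add1  regs: r0:8,r1:6,r2:11,r3:Add1
  c9: CDB Add2=14; issue SUB r1<-Add2  regs: r0:8,r1:Add2,r2:11,r3:Add1
  c10: CDB Mul2=33  regs: r0:8,r1:Add2,r2:11,r3:Add1
  c11: CDB Add1=22  regs: r0:8,r1:Add2,r2:11,r3:22
  c12: -  regs: r0:8,r1:Add2,r2:11,r3:22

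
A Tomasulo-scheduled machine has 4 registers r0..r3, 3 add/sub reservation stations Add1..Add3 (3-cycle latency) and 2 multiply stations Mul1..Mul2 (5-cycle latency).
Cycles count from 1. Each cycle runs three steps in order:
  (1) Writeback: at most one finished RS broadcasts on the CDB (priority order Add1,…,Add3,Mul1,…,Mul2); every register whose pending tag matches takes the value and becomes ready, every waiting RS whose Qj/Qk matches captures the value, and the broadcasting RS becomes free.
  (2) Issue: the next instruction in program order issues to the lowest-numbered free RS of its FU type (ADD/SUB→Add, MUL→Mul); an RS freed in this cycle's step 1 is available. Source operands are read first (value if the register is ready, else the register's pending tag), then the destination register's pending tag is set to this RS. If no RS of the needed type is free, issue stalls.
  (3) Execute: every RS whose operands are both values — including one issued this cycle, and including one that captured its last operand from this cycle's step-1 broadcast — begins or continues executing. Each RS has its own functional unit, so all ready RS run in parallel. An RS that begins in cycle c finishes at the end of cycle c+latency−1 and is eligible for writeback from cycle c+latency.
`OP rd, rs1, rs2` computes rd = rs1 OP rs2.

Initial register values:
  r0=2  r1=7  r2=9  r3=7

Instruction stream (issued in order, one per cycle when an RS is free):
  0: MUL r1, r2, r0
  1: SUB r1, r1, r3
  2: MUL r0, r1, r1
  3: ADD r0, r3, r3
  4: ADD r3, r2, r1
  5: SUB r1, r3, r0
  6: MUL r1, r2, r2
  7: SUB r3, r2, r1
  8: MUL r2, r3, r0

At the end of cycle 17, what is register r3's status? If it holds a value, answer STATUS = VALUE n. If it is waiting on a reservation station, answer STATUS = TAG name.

STATUS = VALUE -72

cycle 1: issue MUL r1<-Mul1 // r0:2,r1:Mul1,r2:9,r3:7
cycle 2: issue SUB r1<-Add1 // r0:2,r1:Add1,r2:9,r3:7
cycle 3: issue MUL r0<-Mul2 // r0:Mul2,r1:Add1,r2:9,r3:7
cycle 4: issue ADD r0<-Add2 // r0:Add2,r1:Add1,r2:9,r3:7
cycle 5: issue ADD r3<-Add3 // r0:Add2,r1:Add1,r2:9,r3:Add3
cycle 6: CDB Mul1=18; stall // r0:Add2,r1:Add1,r2:9,r3:Add3
cycle 7: CDB Add2=14; issue SUB r1<-Add2 // r0:14,r1:Add2,r2:9,r3:Add3
cycle 8: issue MUL r1<-Mul1 // r0:14,r1:Mul1,r2:9,r3:Add3
cycle 9: CDB Add1=11; issue SUB r3<-Add1 // r0:14,r1:Mul1,r2:9,r3:Add1
cycle 10: stall // r0:14,r1:Mul1,r2:9,r3:Add1
cycle 11: stall // r0:14,r1:Mul1,r2:9,r3:Add1
cycle 12: CDB Add3=20; stall // r0:14,r1:Mul1,r2:9,r3:Add1
cycle 13: CDB Mul1=81; issue MUL r2<-Mul1 // r0:14,r1:81,r2:Mul1,r3:Add1
cycle 14: CDB Mul2=121 // r0:14,r1:81,r2:Mul1,r3:Add1
cycle 15: CDB Add2=6 // r0:14,r1:81,r2:Mul1,r3:Add1
cycle 16: CDB Add1=-72 // r0:14,r1:81,r2:Mul1,r3:-72
cycle 17: - // r0:14,r1:81,r2:Mul1,r3:-72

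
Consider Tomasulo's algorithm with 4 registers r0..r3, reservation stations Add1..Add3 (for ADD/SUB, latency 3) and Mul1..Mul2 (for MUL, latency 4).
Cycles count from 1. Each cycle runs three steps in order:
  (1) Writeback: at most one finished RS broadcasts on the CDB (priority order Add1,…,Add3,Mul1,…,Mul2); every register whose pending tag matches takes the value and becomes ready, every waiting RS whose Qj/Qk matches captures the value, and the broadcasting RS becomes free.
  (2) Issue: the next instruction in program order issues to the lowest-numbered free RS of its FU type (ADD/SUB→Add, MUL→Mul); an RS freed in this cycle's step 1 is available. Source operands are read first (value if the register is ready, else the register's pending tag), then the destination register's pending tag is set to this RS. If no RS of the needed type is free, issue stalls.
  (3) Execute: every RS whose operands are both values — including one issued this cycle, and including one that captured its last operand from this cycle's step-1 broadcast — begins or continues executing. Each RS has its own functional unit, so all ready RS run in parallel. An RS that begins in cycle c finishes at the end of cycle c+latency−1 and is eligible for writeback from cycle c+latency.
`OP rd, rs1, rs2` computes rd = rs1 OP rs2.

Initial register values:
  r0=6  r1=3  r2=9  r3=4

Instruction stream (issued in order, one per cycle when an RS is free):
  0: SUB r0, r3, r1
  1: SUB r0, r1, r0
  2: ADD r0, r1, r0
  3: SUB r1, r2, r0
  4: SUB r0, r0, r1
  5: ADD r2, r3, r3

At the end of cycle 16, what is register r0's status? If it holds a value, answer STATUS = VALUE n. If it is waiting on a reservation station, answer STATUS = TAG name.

  c1: issue SUB r0<-Add1  regs: r0:Add1,r1:3,r2:9,r3:4
  c2: issue SUB r0<-Add2  regs: r0:Add2,r1:3,r2:9,r3:4
  c3: issue ADD r0<-Add3  regs: r0:Add3,r1:3,r2:9,r3:4
  c4: CDB Add1=1; issue SUB r1<-Add1  regs: r0:Add3,r1:Add1,r2:9,r3:4
  c5: stall  regs: r0:Add3,r1:Add1,r2:9,r3:4
  c6: stall  regs: r0:Add3,r1:Add1,r2:9,r3:4
  c7: CDB Add2=2; issue SUB r0<-Add2  regs: r0:Add2,r1:Add1,r2:9,r3:4
  c8: stall  regs: r0:Add2,r1:Add1,r2:9,r3:4
  c9: stall  regs: r0:Add2,r1:Add1,r2:9,r3:4
  c10: CDB Add3=5; issue ADD r2<-Add3  regs: r0:Add2,r1:Add1,r2:Add3,r3:4
  c11: -  regs: r0:Add2,r1:Add1,r2:Add3,r3:4
  c12: -  regs: r0:Add2,r1:Add1,r2:Add3,r3:4
  c13: CDB Add1=4  regs: r0:Add2,r1:4,r2:Add3,r3:4
  c14: CDB Add3=8  regs: r0:Add2,r1:4,r2:8,r3:4
  c15: -  regs: r0:Add2,r1:4,r2:8,r3:4
  c16: CDB Add2=1  regs: r0:1,r1:4,r2:8,r3:4

STATUS = VALUE 1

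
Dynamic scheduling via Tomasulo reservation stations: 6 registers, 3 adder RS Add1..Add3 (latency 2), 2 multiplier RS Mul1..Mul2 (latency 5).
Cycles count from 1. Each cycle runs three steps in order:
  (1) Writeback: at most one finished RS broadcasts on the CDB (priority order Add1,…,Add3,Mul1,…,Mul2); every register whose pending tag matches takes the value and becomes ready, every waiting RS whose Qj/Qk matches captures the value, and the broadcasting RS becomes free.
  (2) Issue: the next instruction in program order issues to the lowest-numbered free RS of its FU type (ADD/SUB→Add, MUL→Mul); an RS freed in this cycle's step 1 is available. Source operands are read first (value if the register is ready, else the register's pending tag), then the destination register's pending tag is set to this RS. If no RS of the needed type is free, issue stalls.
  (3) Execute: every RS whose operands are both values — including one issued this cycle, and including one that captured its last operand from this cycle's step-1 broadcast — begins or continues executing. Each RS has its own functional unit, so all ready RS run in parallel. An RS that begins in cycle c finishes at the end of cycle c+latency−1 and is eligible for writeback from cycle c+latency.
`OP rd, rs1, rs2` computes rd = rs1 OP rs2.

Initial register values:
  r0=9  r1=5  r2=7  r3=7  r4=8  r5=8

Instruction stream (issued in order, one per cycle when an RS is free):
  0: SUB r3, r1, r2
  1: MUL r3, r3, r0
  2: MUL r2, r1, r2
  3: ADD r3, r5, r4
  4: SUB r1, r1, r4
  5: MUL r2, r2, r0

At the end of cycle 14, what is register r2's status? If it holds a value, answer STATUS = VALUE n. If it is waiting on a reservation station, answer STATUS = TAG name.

c1: issue SUB r3<-Add1 | r0:9,r1:5,r2:7,r3:Add1,r4:8,r5:8
c2: issue MUL r3<-Mul1 | r0:9,r1:5,r2:7,r3:Mul1,r4:8,r5:8
c3: CDB Add1=-2; issue MUL r2<-Mul2 | r0:9,r1:5,r2:Mul2,r3:Mul1,r4:8,r5:8
c4: issue ADD r3<-Add1 | r0:9,r1:5,r2:Mul2,r3:Add1,r4:8,r5:8
c5: issue SUB r1<-Add2 | r0:9,r1:Add2,r2:Mul2,r3:Add1,r4:8,r5:8
c6: CDB Add1=16; stall | r0:9,r1:Add2,r2:Mul2,r3:16,r4:8,r5:8
c7: CDB Add2=-3; stall | r0:9,r1:-3,r2:Mul2,r3:16,r4:8,r5:8
c8: CDB Mul1=-18; issue MUL r2<-Mul1 | r0:9,r1:-3,r2:Mul1,r3:16,r4:8,r5:8
c9: CDB Mul2=35 | r0:9,r1:-3,r2:Mul1,r3:16,r4:8,r5:8
c10: - | r0:9,r1:-3,r2:Mul1,r3:16,r4:8,r5:8
c11: - | r0:9,r1:-3,r2:Mul1,r3:16,r4:8,r5:8
c12: - | r0:9,r1:-3,r2:Mul1,r3:16,r4:8,r5:8
c13: - | r0:9,r1:-3,r2:Mul1,r3:16,r4:8,r5:8
c14: CDB Mul1=315 | r0:9,r1:-3,r2:315,r3:16,r4:8,r5:8

STATUS = VALUE 315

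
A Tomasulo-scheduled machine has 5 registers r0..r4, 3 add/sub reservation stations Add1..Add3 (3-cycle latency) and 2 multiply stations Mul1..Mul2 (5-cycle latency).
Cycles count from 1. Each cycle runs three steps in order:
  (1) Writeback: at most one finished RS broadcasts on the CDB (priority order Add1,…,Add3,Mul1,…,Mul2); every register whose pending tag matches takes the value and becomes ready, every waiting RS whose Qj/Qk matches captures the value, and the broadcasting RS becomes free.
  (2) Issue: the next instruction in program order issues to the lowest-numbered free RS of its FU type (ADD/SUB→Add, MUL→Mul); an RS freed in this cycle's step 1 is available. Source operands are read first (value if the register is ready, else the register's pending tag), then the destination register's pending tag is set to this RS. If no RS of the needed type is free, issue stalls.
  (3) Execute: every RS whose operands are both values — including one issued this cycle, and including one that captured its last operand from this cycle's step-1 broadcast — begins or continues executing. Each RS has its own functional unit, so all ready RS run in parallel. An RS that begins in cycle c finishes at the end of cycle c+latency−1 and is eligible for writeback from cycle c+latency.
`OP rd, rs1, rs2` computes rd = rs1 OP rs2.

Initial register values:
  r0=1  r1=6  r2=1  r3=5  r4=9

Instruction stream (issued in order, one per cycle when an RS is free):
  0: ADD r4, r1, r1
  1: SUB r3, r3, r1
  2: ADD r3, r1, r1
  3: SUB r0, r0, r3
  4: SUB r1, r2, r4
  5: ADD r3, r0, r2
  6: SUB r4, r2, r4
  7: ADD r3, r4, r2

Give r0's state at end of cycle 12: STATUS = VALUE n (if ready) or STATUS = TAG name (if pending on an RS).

STATUS = VALUE -11

  c1: issue ADD r4<-Add1  regs: r0:1,r1:6,r2:1,r3:5,r4:Add1
  c2: issue SUB r3<-Add2  regs: r0:1,r1:6,r2:1,r3:Add2,r4:Add1
  c3: issue ADD r3<-Add3  regs: r0:1,r1:6,r2:1,r3:Add3,r4:Add1
  c4: CDB Add1=12; issue SUB r0<-Add1  regs: r0:Add1,r1:6,r2:1,r3:Add3,r4:12
  c5: CDB Add2=-1; issue SUB r1<-Add2  regs: r0:Add1,r1:Add2,r2:1,r3:Add3,r4:12
  c6: CDB Add3=12; issue ADD r3<-Add3  regs: r0:Add1,r1:Add2,r2:1,r3:Add3,r4:12
  c7: stall  regs: r0:Add1,r1:Add2,r2:1,r3:Add3,r4:12
  c8: CDB Add2=-11; issue SUB r4<-Add2  regs: r0:Add1,r1:-11,r2:1,r3:Add3,r4:Add2
  c9: CDB Add1=-11; issue ADD r3<-Add1  regs: r0:-11,r1:-11,r2:1,r3:Add1,r4:Add2
  c10: -  regs: r0:-11,r1:-11,r2:1,r3:Add1,r4:Add2
  c11: CDB Add2=-11  regs: r0:-11,r1:-11,r2:1,r3:Add1,r4:-11
  c12: CDB Add3=-10  regs: r0:-11,r1:-11,r2:1,r3:Add1,r4:-11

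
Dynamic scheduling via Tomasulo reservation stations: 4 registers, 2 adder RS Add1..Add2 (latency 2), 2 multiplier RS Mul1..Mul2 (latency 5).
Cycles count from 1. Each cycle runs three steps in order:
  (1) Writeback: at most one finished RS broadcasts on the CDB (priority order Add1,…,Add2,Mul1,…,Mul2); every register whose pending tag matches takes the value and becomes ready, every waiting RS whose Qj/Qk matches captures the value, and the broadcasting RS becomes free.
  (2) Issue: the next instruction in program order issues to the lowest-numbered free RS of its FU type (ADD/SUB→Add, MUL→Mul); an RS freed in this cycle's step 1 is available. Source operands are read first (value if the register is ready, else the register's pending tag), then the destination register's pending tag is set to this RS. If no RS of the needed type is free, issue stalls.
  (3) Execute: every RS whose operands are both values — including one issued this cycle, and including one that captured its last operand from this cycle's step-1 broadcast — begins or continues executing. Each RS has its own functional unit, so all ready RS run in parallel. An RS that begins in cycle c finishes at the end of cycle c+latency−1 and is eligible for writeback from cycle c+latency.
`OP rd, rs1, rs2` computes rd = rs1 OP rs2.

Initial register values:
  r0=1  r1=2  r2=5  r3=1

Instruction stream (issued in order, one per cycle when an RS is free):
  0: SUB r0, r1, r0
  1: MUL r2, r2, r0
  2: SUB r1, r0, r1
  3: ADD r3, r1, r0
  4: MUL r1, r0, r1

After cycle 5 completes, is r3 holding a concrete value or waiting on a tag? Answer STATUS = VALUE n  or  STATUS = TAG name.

STATUS = TAG Add2

  c1: issue SUB r0<-Add1  regs: r0:Add1,r1:2,r2:5,r3:1
  c2: issue MUL r2<-Mul1  regs: r0:Add1,r1:2,r2:Mul1,r3:1
  c3: CDB Add1=1; issue SUB r1<-Add1  regs: r0:1,r1:Add1,r2:Mul1,r3:1
  c4: issue ADD r3<-Add2  regs: r0:1,r1:Add1,r2:Mul1,r3:Add2
  c5: CDB Add1=-1; issue MUL r1<-Mul2  regs: r0:1,r1:Mul2,r2:Mul1,r3:Add2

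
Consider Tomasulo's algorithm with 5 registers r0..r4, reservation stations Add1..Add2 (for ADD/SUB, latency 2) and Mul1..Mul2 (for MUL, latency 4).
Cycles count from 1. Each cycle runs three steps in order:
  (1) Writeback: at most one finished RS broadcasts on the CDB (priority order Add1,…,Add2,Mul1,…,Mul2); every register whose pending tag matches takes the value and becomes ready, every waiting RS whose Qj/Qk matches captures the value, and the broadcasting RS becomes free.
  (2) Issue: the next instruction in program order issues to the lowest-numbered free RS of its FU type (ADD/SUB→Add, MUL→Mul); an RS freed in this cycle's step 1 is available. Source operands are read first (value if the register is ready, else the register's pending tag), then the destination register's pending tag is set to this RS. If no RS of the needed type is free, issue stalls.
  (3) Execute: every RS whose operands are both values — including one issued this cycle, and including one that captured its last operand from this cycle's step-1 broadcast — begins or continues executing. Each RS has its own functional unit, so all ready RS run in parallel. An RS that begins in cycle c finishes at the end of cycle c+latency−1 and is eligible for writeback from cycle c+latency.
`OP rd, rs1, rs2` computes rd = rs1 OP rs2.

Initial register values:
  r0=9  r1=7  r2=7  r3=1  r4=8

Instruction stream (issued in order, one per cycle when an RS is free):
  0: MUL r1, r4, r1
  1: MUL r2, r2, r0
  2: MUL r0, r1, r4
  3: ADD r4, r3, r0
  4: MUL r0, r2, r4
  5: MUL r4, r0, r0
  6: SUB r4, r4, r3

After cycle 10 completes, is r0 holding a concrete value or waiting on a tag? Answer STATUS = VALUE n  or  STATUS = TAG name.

cycle 1: issue MUL r1<-Mul1 // r0:9,r1:Mul1,r2:7,r3:1,r4:8
cycle 2: issue MUL r2<-Mul2 // r0:9,r1:Mul1,r2:Mul2,r3:1,r4:8
cycle 3: stall // r0:9,r1:Mul1,r2:Mul2,r3:1,r4:8
cycle 4: stall // r0:9,r1:Mul1,r2:Mul2,r3:1,r4:8
cycle 5: CDB Mul1=56; issue MUL r0<-Mul1 // r0:Mul1,r1:56,r2:Mul2,r3:1,r4:8
cycle 6: CDB Mul2=63; issue ADD r4<-Add1 // r0:Mul1,r1:56,r2:63,r3:1,r4:Add1
cycle 7: issue MUL r0<-Mul2 // r0:Mul2,r1:56,r2:63,r3:1,r4:Add1
cycle 8: stall // r0:Mul2,r1:56,r2:63,r3:1,r4:Add1
cycle 9: CDB Mul1=448; issue MUL r4<-Mul1 // r0:Mul2,r1:56,r2:63,r3:1,r4:Mul1
cycle 10: issue SUB r4<-Add2 // r0:Mul2,r1:56,r2:63,r3:1,r4:Add2

STATUS = TAG Mul2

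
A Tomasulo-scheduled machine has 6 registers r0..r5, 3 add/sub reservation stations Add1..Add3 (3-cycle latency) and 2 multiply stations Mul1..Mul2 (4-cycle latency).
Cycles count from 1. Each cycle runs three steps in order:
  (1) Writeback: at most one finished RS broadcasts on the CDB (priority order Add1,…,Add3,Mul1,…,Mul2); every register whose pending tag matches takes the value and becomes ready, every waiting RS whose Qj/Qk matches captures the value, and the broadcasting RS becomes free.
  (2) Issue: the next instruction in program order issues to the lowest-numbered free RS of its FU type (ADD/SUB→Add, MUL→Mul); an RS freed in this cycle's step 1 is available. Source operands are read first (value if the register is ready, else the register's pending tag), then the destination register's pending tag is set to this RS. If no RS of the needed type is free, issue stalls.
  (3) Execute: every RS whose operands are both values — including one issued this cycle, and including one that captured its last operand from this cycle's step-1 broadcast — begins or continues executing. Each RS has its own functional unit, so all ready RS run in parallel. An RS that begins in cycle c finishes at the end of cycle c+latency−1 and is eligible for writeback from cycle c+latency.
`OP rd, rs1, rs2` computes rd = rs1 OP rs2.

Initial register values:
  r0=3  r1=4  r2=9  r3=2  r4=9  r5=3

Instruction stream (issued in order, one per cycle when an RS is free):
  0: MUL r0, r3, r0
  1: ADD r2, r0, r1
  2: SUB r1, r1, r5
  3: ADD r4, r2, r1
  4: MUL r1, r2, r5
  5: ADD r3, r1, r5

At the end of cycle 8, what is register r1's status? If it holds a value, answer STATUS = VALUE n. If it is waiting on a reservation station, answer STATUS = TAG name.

STATUS = TAG Mul1

  c1: issue MUL r0<-Mul1  regs: r0:Mul1,r1:4,r2:9,r3:2,r4:9,r5:3
  c2: issue ADD r2<-Add1  regs: r0:Mul1,r1:4,r2:Add1,r3:2,r4:9,r5:3
  c3: issue SUB r1<-Add2  regs: r0:Mul1,r1:Add2,r2:Add1,r3:2,r4:9,r5:3
  c4: issue ADD r4<-Add3  regs: r0:Mul1,r1:Add2,r2:Add1,r3:2,r4:Add3,r5:3
  c5: CDB Mul1=6; issue MUL r1<-Mul1  regs: r0:6,r1:Mul1,r2:Add1,r3:2,r4:Add3,r5:3
  c6: CDB Add2=1; issue ADD r3<-Add2  regs: r0:6,r1:Mul1,r2:Add1,r3:Add2,r4:Add3,r5:3
  c7: -  regs: r0:6,r1:Mul1,r2:Add1,r3:Add2,r4:Add3,r5:3
  c8: CDB Add1=10  regs: r0:6,r1:Mul1,r2:10,r3:Add2,r4:Add3,r5:3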